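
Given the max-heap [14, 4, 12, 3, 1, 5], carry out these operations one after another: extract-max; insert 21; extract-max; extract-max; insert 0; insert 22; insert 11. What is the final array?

extract-max → returns 14:
  remove root 14; move last element 5 to root → [5, 4, 12, 3, 1]
  5 vs larger child 12 at index 2, swap → [12, 4, 5, 3, 1]
insert 21:
  append 21 at index 5 → [12, 4, 5, 3, 1, 21]
  21 > parent 5 at index 2, swap → [12, 4, 21, 3, 1, 5]
  21 > parent 12 at index 0, swap → [21, 4, 12, 3, 1, 5]
extract-max → returns 21:
  remove root 21; move last element 5 to root → [5, 4, 12, 3, 1]
  5 vs larger child 12 at index 2, swap → [12, 4, 5, 3, 1]
extract-max → returns 12:
  remove root 12; move last element 1 to root → [1, 4, 5, 3]
  1 vs larger child 5 at index 2, swap → [5, 4, 1, 3]
insert 0:
  append 0 at index 4 → [5, 4, 1, 3, 0] (no swap needed)
insert 22:
  append 22 at index 5 → [5, 4, 1, 3, 0, 22]
  22 > parent 1 at index 2, swap → [5, 4, 22, 3, 0, 1]
  22 > parent 5 at index 0, swap → [22, 4, 5, 3, 0, 1]
insert 11:
  append 11 at index 6 → [22, 4, 5, 3, 0, 1, 11]
  11 > parent 5 at index 2, swap → [22, 4, 11, 3, 0, 1, 5]

[22, 4, 11, 3, 0, 1, 5]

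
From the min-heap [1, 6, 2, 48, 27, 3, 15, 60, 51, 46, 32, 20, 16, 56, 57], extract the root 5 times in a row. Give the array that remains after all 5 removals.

extract-min #1 returns 1:
  remove root 1; move last element 57 to root → [57, 6, 2, 48, 27, 3, 15, 60, 51, 46, 32, 20, 16, 56]
  57 vs smaller child 2 at index 2, swap → [2, 6, 57, 48, 27, 3, 15, 60, 51, 46, 32, 20, 16, 56]
  57 vs smaller child 3 at index 5, swap → [2, 6, 3, 48, 27, 57, 15, 60, 51, 46, 32, 20, 16, 56]
  57 vs smaller child 16 at index 12, swap → [2, 6, 3, 48, 27, 16, 15, 60, 51, 46, 32, 20, 57, 56]
extract-min #2 returns 2:
  remove root 2; move last element 56 to root → [56, 6, 3, 48, 27, 16, 15, 60, 51, 46, 32, 20, 57]
  56 vs smaller child 3 at index 2, swap → [3, 6, 56, 48, 27, 16, 15, 60, 51, 46, 32, 20, 57]
  56 vs smaller child 15 at index 6, swap → [3, 6, 15, 48, 27, 16, 56, 60, 51, 46, 32, 20, 57]
extract-min #3 returns 3:
  remove root 3; move last element 57 to root → [57, 6, 15, 48, 27, 16, 56, 60, 51, 46, 32, 20]
  57 vs smaller child 6 at index 1, swap → [6, 57, 15, 48, 27, 16, 56, 60, 51, 46, 32, 20]
  57 vs smaller child 27 at index 4, swap → [6, 27, 15, 48, 57, 16, 56, 60, 51, 46, 32, 20]
  57 vs smaller child 32 at index 10, swap → [6, 27, 15, 48, 32, 16, 56, 60, 51, 46, 57, 20]
extract-min #4 returns 6:
  remove root 6; move last element 20 to root → [20, 27, 15, 48, 32, 16, 56, 60, 51, 46, 57]
  20 vs smaller child 15 at index 2, swap → [15, 27, 20, 48, 32, 16, 56, 60, 51, 46, 57]
  20 vs smaller child 16 at index 5, swap → [15, 27, 16, 48, 32, 20, 56, 60, 51, 46, 57]
extract-min #5 returns 15:
  remove root 15; move last element 57 to root → [57, 27, 16, 48, 32, 20, 56, 60, 51, 46]
  57 vs smaller child 16 at index 2, swap → [16, 27, 57, 48, 32, 20, 56, 60, 51, 46]
  57 vs smaller child 20 at index 5, swap → [16, 27, 20, 48, 32, 57, 56, 60, 51, 46]

[16, 27, 20, 48, 32, 57, 56, 60, 51, 46]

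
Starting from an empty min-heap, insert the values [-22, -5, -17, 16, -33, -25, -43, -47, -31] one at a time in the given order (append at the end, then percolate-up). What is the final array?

[-47, -43, -33, -31, -5, -17, -25, 16, -22]

Insert -22:
  append -22 at index 0 → [-22] (no swap needed)
Insert -5:
  append -5 at index 1 → [-22, -5] (no swap needed)
Insert -17:
  append -17 at index 2 → [-22, -5, -17] (no swap needed)
Insert 16:
  append 16 at index 3 → [-22, -5, -17, 16] (no swap needed)
Insert -33:
  append -33 at index 4 → [-22, -5, -17, 16, -33]
  -33 < parent -5 at index 1, swap → [-22, -33, -17, 16, -5]
  -33 < parent -22 at index 0, swap → [-33, -22, -17, 16, -5]
Insert -25:
  append -25 at index 5 → [-33, -22, -17, 16, -5, -25]
  -25 < parent -17 at index 2, swap → [-33, -22, -25, 16, -5, -17]
Insert -43:
  append -43 at index 6 → [-33, -22, -25, 16, -5, -17, -43]
  -43 < parent -25 at index 2, swap → [-33, -22, -43, 16, -5, -17, -25]
  -43 < parent -33 at index 0, swap → [-43, -22, -33, 16, -5, -17, -25]
Insert -47:
  append -47 at index 7 → [-43, -22, -33, 16, -5, -17, -25, -47]
  -47 < parent 16 at index 3, swap → [-43, -22, -33, -47, -5, -17, -25, 16]
  -47 < parent -22 at index 1, swap → [-43, -47, -33, -22, -5, -17, -25, 16]
  -47 < parent -43 at index 0, swap → [-47, -43, -33, -22, -5, -17, -25, 16]
Insert -31:
  append -31 at index 8 → [-47, -43, -33, -22, -5, -17, -25, 16, -31]
  -31 < parent -22 at index 3, swap → [-47, -43, -33, -31, -5, -17, -25, 16, -22]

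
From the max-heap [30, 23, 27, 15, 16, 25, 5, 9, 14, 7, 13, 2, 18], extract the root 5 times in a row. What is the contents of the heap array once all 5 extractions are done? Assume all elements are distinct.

extract-max #1 returns 30:
  remove root 30; move last element 18 to root → [18, 23, 27, 15, 16, 25, 5, 9, 14, 7, 13, 2]
  18 vs larger child 27 at index 2, swap → [27, 23, 18, 15, 16, 25, 5, 9, 14, 7, 13, 2]
  18 vs larger child 25 at index 5, swap → [27, 23, 25, 15, 16, 18, 5, 9, 14, 7, 13, 2]
extract-max #2 returns 27:
  remove root 27; move last element 2 to root → [2, 23, 25, 15, 16, 18, 5, 9, 14, 7, 13]
  2 vs larger child 25 at index 2, swap → [25, 23, 2, 15, 16, 18, 5, 9, 14, 7, 13]
  2 vs larger child 18 at index 5, swap → [25, 23, 18, 15, 16, 2, 5, 9, 14, 7, 13]
extract-max #3 returns 25:
  remove root 25; move last element 13 to root → [13, 23, 18, 15, 16, 2, 5, 9, 14, 7]
  13 vs larger child 23 at index 1, swap → [23, 13, 18, 15, 16, 2, 5, 9, 14, 7]
  13 vs larger child 16 at index 4, swap → [23, 16, 18, 15, 13, 2, 5, 9, 14, 7]
extract-max #4 returns 23:
  remove root 23; move last element 7 to root → [7, 16, 18, 15, 13, 2, 5, 9, 14]
  7 vs larger child 18 at index 2, swap → [18, 16, 7, 15, 13, 2, 5, 9, 14]
extract-max #5 returns 18:
  remove root 18; move last element 14 to root → [14, 16, 7, 15, 13, 2, 5, 9]
  14 vs larger child 16 at index 1, swap → [16, 14, 7, 15, 13, 2, 5, 9]
  14 vs larger child 15 at index 3, swap → [16, 15, 7, 14, 13, 2, 5, 9]

[16, 15, 7, 14, 13, 2, 5, 9]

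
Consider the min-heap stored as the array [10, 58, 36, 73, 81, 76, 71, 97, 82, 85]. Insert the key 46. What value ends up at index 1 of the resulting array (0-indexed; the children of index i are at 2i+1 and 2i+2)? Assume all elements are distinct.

46

append 46 at index 10 → [10, 58, 36, 73, 81, 76, 71, 97, 82, 85, 46]
46 < parent 81 at index 4, swap → [10, 58, 36, 73, 46, 76, 71, 97, 82, 85, 81]
46 < parent 58 at index 1, swap → [10, 46, 36, 73, 58, 76, 71, 97, 82, 85, 81]
resulting array: [10, 46, 36, 73, 58, 76, 71, 97, 82, 85, 81]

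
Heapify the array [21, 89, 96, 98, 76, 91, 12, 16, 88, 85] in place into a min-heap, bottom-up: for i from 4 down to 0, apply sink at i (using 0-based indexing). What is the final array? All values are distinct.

[12, 16, 21, 88, 76, 91, 96, 98, 89, 85]

sift down from index 4: already satisfies heap property
sift down from index 3:
  98 vs smaller child 16 at index 7, swap → [21, 89, 96, 16, 76, 91, 12, 98, 88, 85]
sift down from index 2:
  96 vs smaller child 12 at index 6, swap → [21, 89, 12, 16, 76, 91, 96, 98, 88, 85]
sift down from index 1:
  89 vs smaller child 16 at index 3, swap → [21, 16, 12, 89, 76, 91, 96, 98, 88, 85]
  89 vs smaller child 88 at index 8, swap → [21, 16, 12, 88, 76, 91, 96, 98, 89, 85]
sift down from index 0:
  21 vs smaller child 12 at index 2, swap → [12, 16, 21, 88, 76, 91, 96, 98, 89, 85]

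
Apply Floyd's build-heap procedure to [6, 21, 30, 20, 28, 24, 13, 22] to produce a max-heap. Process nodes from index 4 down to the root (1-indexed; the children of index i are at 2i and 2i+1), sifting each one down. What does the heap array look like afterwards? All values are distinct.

sift down from index 4:
  20 vs only child 22 at index 8, swap → [6, 21, 30, 22, 28, 24, 13, 20]
sift down from index 3: already satisfies heap property
sift down from index 2:
  21 vs larger child 28 at index 5, swap → [6, 28, 30, 22, 21, 24, 13, 20]
sift down from index 1:
  6 vs larger child 30 at index 3, swap → [30, 28, 6, 22, 21, 24, 13, 20]
  6 vs larger child 24 at index 6, swap → [30, 28, 24, 22, 21, 6, 13, 20]

[30, 28, 24, 22, 21, 6, 13, 20]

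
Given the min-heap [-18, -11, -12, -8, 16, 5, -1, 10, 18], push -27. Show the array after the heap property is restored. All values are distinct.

append -27 at index 9 → [-18, -11, -12, -8, 16, 5, -1, 10, 18, -27]
-27 < parent 16 at index 4, swap → [-18, -11, -12, -8, -27, 5, -1, 10, 18, 16]
-27 < parent -11 at index 1, swap → [-18, -27, -12, -8, -11, 5, -1, 10, 18, 16]
-27 < parent -18 at index 0, swap → [-27, -18, -12, -8, -11, 5, -1, 10, 18, 16]

[-27, -18, -12, -8, -11, 5, -1, 10, 18, 16]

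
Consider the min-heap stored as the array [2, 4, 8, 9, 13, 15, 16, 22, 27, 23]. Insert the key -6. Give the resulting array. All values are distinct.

[-6, 2, 8, 9, 4, 15, 16, 22, 27, 23, 13]

append -6 at index 10 → [2, 4, 8, 9, 13, 15, 16, 22, 27, 23, -6]
-6 < parent 13 at index 4, swap → [2, 4, 8, 9, -6, 15, 16, 22, 27, 23, 13]
-6 < parent 4 at index 1, swap → [2, -6, 8, 9, 4, 15, 16, 22, 27, 23, 13]
-6 < parent 2 at index 0, swap → [-6, 2, 8, 9, 4, 15, 16, 22, 27, 23, 13]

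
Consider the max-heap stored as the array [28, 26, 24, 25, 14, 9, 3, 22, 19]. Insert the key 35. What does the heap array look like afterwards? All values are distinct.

append 35 at index 9 → [28, 26, 24, 25, 14, 9, 3, 22, 19, 35]
35 > parent 14 at index 4, swap → [28, 26, 24, 25, 35, 9, 3, 22, 19, 14]
35 > parent 26 at index 1, swap → [28, 35, 24, 25, 26, 9, 3, 22, 19, 14]
35 > parent 28 at index 0, swap → [35, 28, 24, 25, 26, 9, 3, 22, 19, 14]

[35, 28, 24, 25, 26, 9, 3, 22, 19, 14]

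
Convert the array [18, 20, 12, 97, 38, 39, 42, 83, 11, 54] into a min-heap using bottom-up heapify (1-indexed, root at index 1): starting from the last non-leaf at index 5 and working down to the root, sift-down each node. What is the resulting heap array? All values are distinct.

[11, 18, 12, 20, 38, 39, 42, 83, 97, 54]

sift down from index 5: already satisfies heap property
sift down from index 4:
  97 vs smaller child 11 at index 9, swap → [18, 20, 12, 11, 38, 39, 42, 83, 97, 54]
sift down from index 3: already satisfies heap property
sift down from index 2:
  20 vs smaller child 11 at index 4, swap → [18, 11, 12, 20, 38, 39, 42, 83, 97, 54]
sift down from index 1:
  18 vs smaller child 11 at index 2, swap → [11, 18, 12, 20, 38, 39, 42, 83, 97, 54]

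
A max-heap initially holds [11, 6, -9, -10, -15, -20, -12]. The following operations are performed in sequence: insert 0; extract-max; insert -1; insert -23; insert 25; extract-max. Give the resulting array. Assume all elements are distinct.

[6, 0, -9, -1, -15, -20, -12, -10, -23]

insert 0:
  append 0 at index 7 → [11, 6, -9, -10, -15, -20, -12, 0]
  0 > parent -10 at index 3, swap → [11, 6, -9, 0, -15, -20, -12, -10]
extract-max → returns 11:
  remove root 11; move last element -10 to root → [-10, 6, -9, 0, -15, -20, -12]
  -10 vs larger child 6 at index 1, swap → [6, -10, -9, 0, -15, -20, -12]
  -10 vs larger child 0 at index 3, swap → [6, 0, -9, -10, -15, -20, -12]
insert -1:
  append -1 at index 7 → [6, 0, -9, -10, -15, -20, -12, -1]
  -1 > parent -10 at index 3, swap → [6, 0, -9, -1, -15, -20, -12, -10]
insert -23:
  append -23 at index 8 → [6, 0, -9, -1, -15, -20, -12, -10, -23] (no swap needed)
insert 25:
  append 25 at index 9 → [6, 0, -9, -1, -15, -20, -12, -10, -23, 25]
  25 > parent -15 at index 4, swap → [6, 0, -9, -1, 25, -20, -12, -10, -23, -15]
  25 > parent 0 at index 1, swap → [6, 25, -9, -1, 0, -20, -12, -10, -23, -15]
  25 > parent 6 at index 0, swap → [25, 6, -9, -1, 0, -20, -12, -10, -23, -15]
extract-max → returns 25:
  remove root 25; move last element -15 to root → [-15, 6, -9, -1, 0, -20, -12, -10, -23]
  -15 vs larger child 6 at index 1, swap → [6, -15, -9, -1, 0, -20, -12, -10, -23]
  -15 vs larger child 0 at index 4, swap → [6, 0, -9, -1, -15, -20, -12, -10, -23]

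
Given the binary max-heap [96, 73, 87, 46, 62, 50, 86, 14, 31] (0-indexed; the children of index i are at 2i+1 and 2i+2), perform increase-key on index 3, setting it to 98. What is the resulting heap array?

set index 3 from 46 to 98 → [96, 73, 87, 98, 62, 50, 86, 14, 31]
98 > parent 73 at index 1, swap → [96, 98, 87, 73, 62, 50, 86, 14, 31]
98 > parent 96 at index 0, swap → [98, 96, 87, 73, 62, 50, 86, 14, 31]

[98, 96, 87, 73, 62, 50, 86, 14, 31]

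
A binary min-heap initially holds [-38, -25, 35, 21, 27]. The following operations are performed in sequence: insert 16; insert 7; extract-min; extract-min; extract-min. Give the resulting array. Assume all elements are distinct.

[16, 21, 35, 27]

insert 16:
  append 16 at index 5 → [-38, -25, 35, 21, 27, 16]
  16 < parent 35 at index 2, swap → [-38, -25, 16, 21, 27, 35]
insert 7:
  append 7 at index 6 → [-38, -25, 16, 21, 27, 35, 7]
  7 < parent 16 at index 2, swap → [-38, -25, 7, 21, 27, 35, 16]
extract-min → returns -38:
  remove root -38; move last element 16 to root → [16, -25, 7, 21, 27, 35]
  16 vs smaller child -25 at index 1, swap → [-25, 16, 7, 21, 27, 35]
extract-min → returns -25:
  remove root -25; move last element 35 to root → [35, 16, 7, 21, 27]
  35 vs smaller child 7 at index 2, swap → [7, 16, 35, 21, 27]
extract-min → returns 7:
  remove root 7; move last element 27 to root → [27, 16, 35, 21]
  27 vs smaller child 16 at index 1, swap → [16, 27, 35, 21]
  27 vs only child 21 at index 3, swap → [16, 21, 35, 27]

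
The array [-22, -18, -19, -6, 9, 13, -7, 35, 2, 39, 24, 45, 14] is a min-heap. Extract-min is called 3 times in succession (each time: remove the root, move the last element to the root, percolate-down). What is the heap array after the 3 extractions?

extract-min #1 returns -22:
  remove root -22; move last element 14 to root → [14, -18, -19, -6, 9, 13, -7, 35, 2, 39, 24, 45]
  14 vs smaller child -19 at index 2, swap → [-19, -18, 14, -6, 9, 13, -7, 35, 2, 39, 24, 45]
  14 vs smaller child -7 at index 6, swap → [-19, -18, -7, -6, 9, 13, 14, 35, 2, 39, 24, 45]
extract-min #2 returns -19:
  remove root -19; move last element 45 to root → [45, -18, -7, -6, 9, 13, 14, 35, 2, 39, 24]
  45 vs smaller child -18 at index 1, swap → [-18, 45, -7, -6, 9, 13, 14, 35, 2, 39, 24]
  45 vs smaller child -6 at index 3, swap → [-18, -6, -7, 45, 9, 13, 14, 35, 2, 39, 24]
  45 vs smaller child 2 at index 8, swap → [-18, -6, -7, 2, 9, 13, 14, 35, 45, 39, 24]
extract-min #3 returns -18:
  remove root -18; move last element 24 to root → [24, -6, -7, 2, 9, 13, 14, 35, 45, 39]
  24 vs smaller child -7 at index 2, swap → [-7, -6, 24, 2, 9, 13, 14, 35, 45, 39]
  24 vs smaller child 13 at index 5, swap → [-7, -6, 13, 2, 9, 24, 14, 35, 45, 39]

[-7, -6, 13, 2, 9, 24, 14, 35, 45, 39]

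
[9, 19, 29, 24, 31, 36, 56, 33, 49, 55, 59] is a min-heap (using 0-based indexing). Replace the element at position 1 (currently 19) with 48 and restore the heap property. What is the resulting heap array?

set index 1 from 19 to 48 → [9, 48, 29, 24, 31, 36, 56, 33, 49, 55, 59]
48 vs smaller child 24 at index 3, swap → [9, 24, 29, 48, 31, 36, 56, 33, 49, 55, 59]
48 vs smaller child 33 at index 7, swap → [9, 24, 29, 33, 31, 36, 56, 48, 49, 55, 59]

[9, 24, 29, 33, 31, 36, 56, 48, 49, 55, 59]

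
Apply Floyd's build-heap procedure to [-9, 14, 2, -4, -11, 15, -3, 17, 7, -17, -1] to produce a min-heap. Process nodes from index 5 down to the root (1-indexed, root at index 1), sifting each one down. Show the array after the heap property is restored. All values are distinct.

sift down from index 5:
  -11 vs smaller child -17 at index 10, swap → [-9, 14, 2, -4, -17, 15, -3, 17, 7, -11, -1]
sift down from index 4: already satisfies heap property
sift down from index 3:
  2 vs smaller child -3 at index 7, swap → [-9, 14, -3, -4, -17, 15, 2, 17, 7, -11, -1]
sift down from index 2:
  14 vs smaller child -17 at index 5, swap → [-9, -17, -3, -4, 14, 15, 2, 17, 7, -11, -1]
  14 vs smaller child -11 at index 10, swap → [-9, -17, -3, -4, -11, 15, 2, 17, 7, 14, -1]
sift down from index 1:
  -9 vs smaller child -17 at index 2, swap → [-17, -9, -3, -4, -11, 15, 2, 17, 7, 14, -1]
  -9 vs smaller child -11 at index 5, swap → [-17, -11, -3, -4, -9, 15, 2, 17, 7, 14, -1]

[-17, -11, -3, -4, -9, 15, 2, 17, 7, 14, -1]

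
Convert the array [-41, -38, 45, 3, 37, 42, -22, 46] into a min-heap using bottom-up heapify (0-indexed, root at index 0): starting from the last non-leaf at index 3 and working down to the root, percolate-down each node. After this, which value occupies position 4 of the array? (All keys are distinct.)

37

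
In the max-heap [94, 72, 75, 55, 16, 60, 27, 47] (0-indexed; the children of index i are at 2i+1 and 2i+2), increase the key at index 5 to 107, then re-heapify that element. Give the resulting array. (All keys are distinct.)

[107, 72, 94, 55, 16, 75, 27, 47]

set index 5 from 60 to 107 → [94, 72, 75, 55, 16, 107, 27, 47]
107 > parent 75 at index 2, swap → [94, 72, 107, 55, 16, 75, 27, 47]
107 > parent 94 at index 0, swap → [107, 72, 94, 55, 16, 75, 27, 47]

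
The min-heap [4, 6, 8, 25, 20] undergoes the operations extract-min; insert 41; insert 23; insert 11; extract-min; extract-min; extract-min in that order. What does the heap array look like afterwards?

extract-min → returns 4:
  remove root 4; move last element 20 to root → [20, 6, 8, 25]
  20 vs smaller child 6 at index 1, swap → [6, 20, 8, 25]
insert 41:
  append 41 at index 4 → [6, 20, 8, 25, 41] (no swap needed)
insert 23:
  append 23 at index 5 → [6, 20, 8, 25, 41, 23] (no swap needed)
insert 11:
  append 11 at index 6 → [6, 20, 8, 25, 41, 23, 11] (no swap needed)
extract-min → returns 6:
  remove root 6; move last element 11 to root → [11, 20, 8, 25, 41, 23]
  11 vs smaller child 8 at index 2, swap → [8, 20, 11, 25, 41, 23]
extract-min → returns 8:
  remove root 8; move last element 23 to root → [23, 20, 11, 25, 41]
  23 vs smaller child 11 at index 2, swap → [11, 20, 23, 25, 41]
extract-min → returns 11:
  remove root 11; move last element 41 to root → [41, 20, 23, 25]
  41 vs smaller child 20 at index 1, swap → [20, 41, 23, 25]
  41 vs only child 25 at index 3, swap → [20, 25, 23, 41]

[20, 25, 23, 41]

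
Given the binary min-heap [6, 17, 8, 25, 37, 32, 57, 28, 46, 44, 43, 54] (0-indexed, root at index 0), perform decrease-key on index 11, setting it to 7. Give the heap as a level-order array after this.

[6, 17, 7, 25, 37, 8, 57, 28, 46, 44, 43, 32]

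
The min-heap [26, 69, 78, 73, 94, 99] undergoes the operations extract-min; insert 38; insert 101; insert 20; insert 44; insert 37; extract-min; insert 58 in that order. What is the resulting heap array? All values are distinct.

[37, 38, 69, 44, 58, 78, 101, 99, 73, 94]

extract-min → returns 26:
  remove root 26; move last element 99 to root → [99, 69, 78, 73, 94]
  99 vs smaller child 69 at index 1, swap → [69, 99, 78, 73, 94]
  99 vs smaller child 73 at index 3, swap → [69, 73, 78, 99, 94]
insert 38:
  append 38 at index 5 → [69, 73, 78, 99, 94, 38]
  38 < parent 78 at index 2, swap → [69, 73, 38, 99, 94, 78]
  38 < parent 69 at index 0, swap → [38, 73, 69, 99, 94, 78]
insert 101:
  append 101 at index 6 → [38, 73, 69, 99, 94, 78, 101] (no swap needed)
insert 20:
  append 20 at index 7 → [38, 73, 69, 99, 94, 78, 101, 20]
  20 < parent 99 at index 3, swap → [38, 73, 69, 20, 94, 78, 101, 99]
  20 < parent 73 at index 1, swap → [38, 20, 69, 73, 94, 78, 101, 99]
  20 < parent 38 at index 0, swap → [20, 38, 69, 73, 94, 78, 101, 99]
insert 44:
  append 44 at index 8 → [20, 38, 69, 73, 94, 78, 101, 99, 44]
  44 < parent 73 at index 3, swap → [20, 38, 69, 44, 94, 78, 101, 99, 73]
insert 37:
  append 37 at index 9 → [20, 38, 69, 44, 94, 78, 101, 99, 73, 37]
  37 < parent 94 at index 4, swap → [20, 38, 69, 44, 37, 78, 101, 99, 73, 94]
  37 < parent 38 at index 1, swap → [20, 37, 69, 44, 38, 78, 101, 99, 73, 94]
extract-min → returns 20:
  remove root 20; move last element 94 to root → [94, 37, 69, 44, 38, 78, 101, 99, 73]
  94 vs smaller child 37 at index 1, swap → [37, 94, 69, 44, 38, 78, 101, 99, 73]
  94 vs smaller child 38 at index 4, swap → [37, 38, 69, 44, 94, 78, 101, 99, 73]
insert 58:
  append 58 at index 9 → [37, 38, 69, 44, 94, 78, 101, 99, 73, 58]
  58 < parent 94 at index 4, swap → [37, 38, 69, 44, 58, 78, 101, 99, 73, 94]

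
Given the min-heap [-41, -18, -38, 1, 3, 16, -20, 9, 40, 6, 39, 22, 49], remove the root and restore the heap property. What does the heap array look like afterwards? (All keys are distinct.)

[-38, -18, -20, 1, 3, 16, 49, 9, 40, 6, 39, 22]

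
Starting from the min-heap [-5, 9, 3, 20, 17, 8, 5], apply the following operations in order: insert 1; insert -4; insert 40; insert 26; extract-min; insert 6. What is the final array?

insert 1:
  append 1 at index 7 → [-5, 9, 3, 20, 17, 8, 5, 1]
  1 < parent 20 at index 3, swap → [-5, 9, 3, 1, 17, 8, 5, 20]
  1 < parent 9 at index 1, swap → [-5, 1, 3, 9, 17, 8, 5, 20]
insert -4:
  append -4 at index 8 → [-5, 1, 3, 9, 17, 8, 5, 20, -4]
  -4 < parent 9 at index 3, swap → [-5, 1, 3, -4, 17, 8, 5, 20, 9]
  -4 < parent 1 at index 1, swap → [-5, -4, 3, 1, 17, 8, 5, 20, 9]
insert 40:
  append 40 at index 9 → [-5, -4, 3, 1, 17, 8, 5, 20, 9, 40] (no swap needed)
insert 26:
  append 26 at index 10 → [-5, -4, 3, 1, 17, 8, 5, 20, 9, 40, 26] (no swap needed)
extract-min → returns -5:
  remove root -5; move last element 26 to root → [26, -4, 3, 1, 17, 8, 5, 20, 9, 40]
  26 vs smaller child -4 at index 1, swap → [-4, 26, 3, 1, 17, 8, 5, 20, 9, 40]
  26 vs smaller child 1 at index 3, swap → [-4, 1, 3, 26, 17, 8, 5, 20, 9, 40]
  26 vs smaller child 9 at index 8, swap → [-4, 1, 3, 9, 17, 8, 5, 20, 26, 40]
insert 6:
  append 6 at index 10 → [-4, 1, 3, 9, 17, 8, 5, 20, 26, 40, 6]
  6 < parent 17 at index 4, swap → [-4, 1, 3, 9, 6, 8, 5, 20, 26, 40, 17]

[-4, 1, 3, 9, 6, 8, 5, 20, 26, 40, 17]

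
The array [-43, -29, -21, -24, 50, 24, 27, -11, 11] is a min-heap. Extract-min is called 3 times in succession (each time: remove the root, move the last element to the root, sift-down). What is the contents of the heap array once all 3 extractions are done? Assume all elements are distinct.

[-21, -11, 24, 11, 50, 27]

extract-min #1 returns -43:
  remove root -43; move last element 11 to root → [11, -29, -21, -24, 50, 24, 27, -11]
  11 vs smaller child -29 at index 1, swap → [-29, 11, -21, -24, 50, 24, 27, -11]
  11 vs smaller child -24 at index 3, swap → [-29, -24, -21, 11, 50, 24, 27, -11]
  11 vs only child -11 at index 7, swap → [-29, -24, -21, -11, 50, 24, 27, 11]
extract-min #2 returns -29:
  remove root -29; move last element 11 to root → [11, -24, -21, -11, 50, 24, 27]
  11 vs smaller child -24 at index 1, swap → [-24, 11, -21, -11, 50, 24, 27]
  11 vs smaller child -11 at index 3, swap → [-24, -11, -21, 11, 50, 24, 27]
extract-min #3 returns -24:
  remove root -24; move last element 27 to root → [27, -11, -21, 11, 50, 24]
  27 vs smaller child -21 at index 2, swap → [-21, -11, 27, 11, 50, 24]
  27 vs only child 24 at index 5, swap → [-21, -11, 24, 11, 50, 27]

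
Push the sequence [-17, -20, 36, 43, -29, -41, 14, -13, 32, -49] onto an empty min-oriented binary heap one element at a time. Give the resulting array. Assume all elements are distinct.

[-49, -41, -29, -13, -20, 36, 14, 43, 32, -17]

Insert -17:
  append -17 at index 0 → [-17] (no swap needed)
Insert -20:
  append -20 at index 1 → [-17, -20]
  -20 < parent -17 at index 0, swap → [-20, -17]
Insert 36:
  append 36 at index 2 → [-20, -17, 36] (no swap needed)
Insert 43:
  append 43 at index 3 → [-20, -17, 36, 43] (no swap needed)
Insert -29:
  append -29 at index 4 → [-20, -17, 36, 43, -29]
  -29 < parent -17 at index 1, swap → [-20, -29, 36, 43, -17]
  -29 < parent -20 at index 0, swap → [-29, -20, 36, 43, -17]
Insert -41:
  append -41 at index 5 → [-29, -20, 36, 43, -17, -41]
  -41 < parent 36 at index 2, swap → [-29, -20, -41, 43, -17, 36]
  -41 < parent -29 at index 0, swap → [-41, -20, -29, 43, -17, 36]
Insert 14:
  append 14 at index 6 → [-41, -20, -29, 43, -17, 36, 14] (no swap needed)
Insert -13:
  append -13 at index 7 → [-41, -20, -29, 43, -17, 36, 14, -13]
  -13 < parent 43 at index 3, swap → [-41, -20, -29, -13, -17, 36, 14, 43]
Insert 32:
  append 32 at index 8 → [-41, -20, -29, -13, -17, 36, 14, 43, 32] (no swap needed)
Insert -49:
  append -49 at index 9 → [-41, -20, -29, -13, -17, 36, 14, 43, 32, -49]
  -49 < parent -17 at index 4, swap → [-41, -20, -29, -13, -49, 36, 14, 43, 32, -17]
  -49 < parent -20 at index 1, swap → [-41, -49, -29, -13, -20, 36, 14, 43, 32, -17]
  -49 < parent -41 at index 0, swap → [-49, -41, -29, -13, -20, 36, 14, 43, 32, -17]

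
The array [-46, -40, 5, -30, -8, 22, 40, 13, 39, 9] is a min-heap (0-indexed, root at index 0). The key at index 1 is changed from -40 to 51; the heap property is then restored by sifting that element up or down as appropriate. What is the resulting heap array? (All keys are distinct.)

set index 1 from -40 to 51 → [-46, 51, 5, -30, -8, 22, 40, 13, 39, 9]
51 vs smaller child -30 at index 3, swap → [-46, -30, 5, 51, -8, 22, 40, 13, 39, 9]
51 vs smaller child 13 at index 7, swap → [-46, -30, 5, 13, -8, 22, 40, 51, 39, 9]

[-46, -30, 5, 13, -8, 22, 40, 51, 39, 9]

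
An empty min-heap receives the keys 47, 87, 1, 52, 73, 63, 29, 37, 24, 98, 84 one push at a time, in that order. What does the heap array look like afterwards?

[1, 24, 29, 37, 73, 63, 47, 87, 52, 98, 84]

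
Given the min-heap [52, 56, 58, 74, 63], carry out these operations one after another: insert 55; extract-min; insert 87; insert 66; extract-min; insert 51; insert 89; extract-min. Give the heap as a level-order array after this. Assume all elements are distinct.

insert 55:
  append 55 at index 5 → [52, 56, 58, 74, 63, 55]
  55 < parent 58 at index 2, swap → [52, 56, 55, 74, 63, 58]
extract-min → returns 52:
  remove root 52; move last element 58 to root → [58, 56, 55, 74, 63]
  58 vs smaller child 55 at index 2, swap → [55, 56, 58, 74, 63]
insert 87:
  append 87 at index 5 → [55, 56, 58, 74, 63, 87] (no swap needed)
insert 66:
  append 66 at index 6 → [55, 56, 58, 74, 63, 87, 66] (no swap needed)
extract-min → returns 55:
  remove root 55; move last element 66 to root → [66, 56, 58, 74, 63, 87]
  66 vs smaller child 56 at index 1, swap → [56, 66, 58, 74, 63, 87]
  66 vs smaller child 63 at index 4, swap → [56, 63, 58, 74, 66, 87]
insert 51:
  append 51 at index 6 → [56, 63, 58, 74, 66, 87, 51]
  51 < parent 58 at index 2, swap → [56, 63, 51, 74, 66, 87, 58]
  51 < parent 56 at index 0, swap → [51, 63, 56, 74, 66, 87, 58]
insert 89:
  append 89 at index 7 → [51, 63, 56, 74, 66, 87, 58, 89] (no swap needed)
extract-min → returns 51:
  remove root 51; move last element 89 to root → [89, 63, 56, 74, 66, 87, 58]
  89 vs smaller child 56 at index 2, swap → [56, 63, 89, 74, 66, 87, 58]
  89 vs smaller child 58 at index 6, swap → [56, 63, 58, 74, 66, 87, 89]

[56, 63, 58, 74, 66, 87, 89]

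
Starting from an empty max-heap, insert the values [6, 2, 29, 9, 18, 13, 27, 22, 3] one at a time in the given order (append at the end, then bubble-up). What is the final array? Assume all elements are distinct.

Insert 6:
  append 6 at index 0 → [6] (no swap needed)
Insert 2:
  append 2 at index 1 → [6, 2] (no swap needed)
Insert 29:
  append 29 at index 2 → [6, 2, 29]
  29 > parent 6 at index 0, swap → [29, 2, 6]
Insert 9:
  append 9 at index 3 → [29, 2, 6, 9]
  9 > parent 2 at index 1, swap → [29, 9, 6, 2]
Insert 18:
  append 18 at index 4 → [29, 9, 6, 2, 18]
  18 > parent 9 at index 1, swap → [29, 18, 6, 2, 9]
Insert 13:
  append 13 at index 5 → [29, 18, 6, 2, 9, 13]
  13 > parent 6 at index 2, swap → [29, 18, 13, 2, 9, 6]
Insert 27:
  append 27 at index 6 → [29, 18, 13, 2, 9, 6, 27]
  27 > parent 13 at index 2, swap → [29, 18, 27, 2, 9, 6, 13]
Insert 22:
  append 22 at index 7 → [29, 18, 27, 2, 9, 6, 13, 22]
  22 > parent 2 at index 3, swap → [29, 18, 27, 22, 9, 6, 13, 2]
  22 > parent 18 at index 1, swap → [29, 22, 27, 18, 9, 6, 13, 2]
Insert 3:
  append 3 at index 8 → [29, 22, 27, 18, 9, 6, 13, 2, 3] (no swap needed)

[29, 22, 27, 18, 9, 6, 13, 2, 3]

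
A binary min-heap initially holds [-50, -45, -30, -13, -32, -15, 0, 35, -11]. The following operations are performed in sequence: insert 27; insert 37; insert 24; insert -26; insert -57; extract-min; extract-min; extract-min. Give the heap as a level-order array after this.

[-32, -15, -30, -13, 24, -26, 0, 35, -11, 27, 37]

insert 27:
  append 27 at index 9 → [-50, -45, -30, -13, -32, -15, 0, 35, -11, 27] (no swap needed)
insert 37:
  append 37 at index 10 → [-50, -45, -30, -13, -32, -15, 0, 35, -11, 27, 37] (no swap needed)
insert 24:
  append 24 at index 11 → [-50, -45, -30, -13, -32, -15, 0, 35, -11, 27, 37, 24] (no swap needed)
insert -26:
  append -26 at index 12 → [-50, -45, -30, -13, -32, -15, 0, 35, -11, 27, 37, 24, -26]
  -26 < parent -15 at index 5, swap → [-50, -45, -30, -13, -32, -26, 0, 35, -11, 27, 37, 24, -15]
insert -57:
  append -57 at index 13 → [-50, -45, -30, -13, -32, -26, 0, 35, -11, 27, 37, 24, -15, -57]
  -57 < parent 0 at index 6, swap → [-50, -45, -30, -13, -32, -26, -57, 35, -11, 27, 37, 24, -15, 0]
  -57 < parent -30 at index 2, swap → [-50, -45, -57, -13, -32, -26, -30, 35, -11, 27, 37, 24, -15, 0]
  -57 < parent -50 at index 0, swap → [-57, -45, -50, -13, -32, -26, -30, 35, -11, 27, 37, 24, -15, 0]
extract-min → returns -57:
  remove root -57; move last element 0 to root → [0, -45, -50, -13, -32, -26, -30, 35, -11, 27, 37, 24, -15]
  0 vs smaller child -50 at index 2, swap → [-50, -45, 0, -13, -32, -26, -30, 35, -11, 27, 37, 24, -15]
  0 vs smaller child -30 at index 6, swap → [-50, -45, -30, -13, -32, -26, 0, 35, -11, 27, 37, 24, -15]
extract-min → returns -50:
  remove root -50; move last element -15 to root → [-15, -45, -30, -13, -32, -26, 0, 35, -11, 27, 37, 24]
  -15 vs smaller child -45 at index 1, swap → [-45, -15, -30, -13, -32, -26, 0, 35, -11, 27, 37, 24]
  -15 vs smaller child -32 at index 4, swap → [-45, -32, -30, -13, -15, -26, 0, 35, -11, 27, 37, 24]
extract-min → returns -45:
  remove root -45; move last element 24 to root → [24, -32, -30, -13, -15, -26, 0, 35, -11, 27, 37]
  24 vs smaller child -32 at index 1, swap → [-32, 24, -30, -13, -15, -26, 0, 35, -11, 27, 37]
  24 vs smaller child -15 at index 4, swap → [-32, -15, -30, -13, 24, -26, 0, 35, -11, 27, 37]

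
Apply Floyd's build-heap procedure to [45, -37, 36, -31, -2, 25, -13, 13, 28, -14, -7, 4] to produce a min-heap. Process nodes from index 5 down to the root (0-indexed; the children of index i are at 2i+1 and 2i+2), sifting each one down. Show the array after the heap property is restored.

[-37, -31, -13, 13, -14, 4, 36, 45, 28, -2, -7, 25]

sift down from index 5:
  25 vs only child 4 at index 11, swap → [45, -37, 36, -31, -2, 4, -13, 13, 28, -14, -7, 25]
sift down from index 4:
  -2 vs smaller child -14 at index 9, swap → [45, -37, 36, -31, -14, 4, -13, 13, 28, -2, -7, 25]
sift down from index 3: already satisfies heap property
sift down from index 2:
  36 vs smaller child -13 at index 6, swap → [45, -37, -13, -31, -14, 4, 36, 13, 28, -2, -7, 25]
sift down from index 1: already satisfies heap property
sift down from index 0:
  45 vs smaller child -37 at index 1, swap → [-37, 45, -13, -31, -14, 4, 36, 13, 28, -2, -7, 25]
  45 vs smaller child -31 at index 3, swap → [-37, -31, -13, 45, -14, 4, 36, 13, 28, -2, -7, 25]
  45 vs smaller child 13 at index 7, swap → [-37, -31, -13, 13, -14, 4, 36, 45, 28, -2, -7, 25]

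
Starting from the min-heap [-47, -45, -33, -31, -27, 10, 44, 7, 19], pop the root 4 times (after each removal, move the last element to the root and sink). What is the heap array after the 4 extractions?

[-27, 7, 10, 19, 44]

extract-min #1 returns -47:
  remove root -47; move last element 19 to root → [19, -45, -33, -31, -27, 10, 44, 7]
  19 vs smaller child -45 at index 1, swap → [-45, 19, -33, -31, -27, 10, 44, 7]
  19 vs smaller child -31 at index 3, swap → [-45, -31, -33, 19, -27, 10, 44, 7]
  19 vs only child 7 at index 7, swap → [-45, -31, -33, 7, -27, 10, 44, 19]
extract-min #2 returns -45:
  remove root -45; move last element 19 to root → [19, -31, -33, 7, -27, 10, 44]
  19 vs smaller child -33 at index 2, swap → [-33, -31, 19, 7, -27, 10, 44]
  19 vs smaller child 10 at index 5, swap → [-33, -31, 10, 7, -27, 19, 44]
extract-min #3 returns -33:
  remove root -33; move last element 44 to root → [44, -31, 10, 7, -27, 19]
  44 vs smaller child -31 at index 1, swap → [-31, 44, 10, 7, -27, 19]
  44 vs smaller child -27 at index 4, swap → [-31, -27, 10, 7, 44, 19]
extract-min #4 returns -31:
  remove root -31; move last element 19 to root → [19, -27, 10, 7, 44]
  19 vs smaller child -27 at index 1, swap → [-27, 19, 10, 7, 44]
  19 vs smaller child 7 at index 3, swap → [-27, 7, 10, 19, 44]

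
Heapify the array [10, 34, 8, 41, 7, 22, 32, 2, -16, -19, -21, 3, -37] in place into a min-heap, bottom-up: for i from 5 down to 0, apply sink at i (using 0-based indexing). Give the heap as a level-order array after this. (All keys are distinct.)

sift down from index 5:
  22 vs smaller child -37 at index 12, swap → [10, 34, 8, 41, 7, -37, 32, 2, -16, -19, -21, 3, 22]
sift down from index 4:
  7 vs smaller child -21 at index 10, swap → [10, 34, 8, 41, -21, -37, 32, 2, -16, -19, 7, 3, 22]
sift down from index 3:
  41 vs smaller child -16 at index 8, swap → [10, 34, 8, -16, -21, -37, 32, 2, 41, -19, 7, 3, 22]
sift down from index 2:
  8 vs smaller child -37 at index 5, swap → [10, 34, -37, -16, -21, 8, 32, 2, 41, -19, 7, 3, 22]
  8 vs smaller child 3 at index 11, swap → [10, 34, -37, -16, -21, 3, 32, 2, 41, -19, 7, 8, 22]
sift down from index 1:
  34 vs smaller child -21 at index 4, swap → [10, -21, -37, -16, 34, 3, 32, 2, 41, -19, 7, 8, 22]
  34 vs smaller child -19 at index 9, swap → [10, -21, -37, -16, -19, 3, 32, 2, 41, 34, 7, 8, 22]
sift down from index 0:
  10 vs smaller child -37 at index 2, swap → [-37, -21, 10, -16, -19, 3, 32, 2, 41, 34, 7, 8, 22]
  10 vs smaller child 3 at index 5, swap → [-37, -21, 3, -16, -19, 10, 32, 2, 41, 34, 7, 8, 22]
  10 vs smaller child 8 at index 11, swap → [-37, -21, 3, -16, -19, 8, 32, 2, 41, 34, 7, 10, 22]

[-37, -21, 3, -16, -19, 8, 32, 2, 41, 34, 7, 10, 22]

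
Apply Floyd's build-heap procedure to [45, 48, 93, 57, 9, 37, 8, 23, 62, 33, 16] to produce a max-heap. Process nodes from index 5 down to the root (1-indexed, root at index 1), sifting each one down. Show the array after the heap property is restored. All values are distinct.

[93, 62, 45, 57, 33, 37, 8, 23, 48, 9, 16]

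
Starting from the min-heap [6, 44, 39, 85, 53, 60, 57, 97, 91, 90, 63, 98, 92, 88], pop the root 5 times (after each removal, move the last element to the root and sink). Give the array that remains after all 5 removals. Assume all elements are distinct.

[60, 63, 88, 85, 90, 92, 98, 97, 91]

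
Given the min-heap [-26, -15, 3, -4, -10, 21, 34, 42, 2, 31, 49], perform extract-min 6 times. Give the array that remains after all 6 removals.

[21, 31, 34, 42, 49]

extract-min #1 returns -26:
  remove root -26; move last element 49 to root → [49, -15, 3, -4, -10, 21, 34, 42, 2, 31]
  49 vs smaller child -15 at index 1, swap → [-15, 49, 3, -4, -10, 21, 34, 42, 2, 31]
  49 vs smaller child -10 at index 4, swap → [-15, -10, 3, -4, 49, 21, 34, 42, 2, 31]
  49 vs only child 31 at index 9, swap → [-15, -10, 3, -4, 31, 21, 34, 42, 2, 49]
extract-min #2 returns -15:
  remove root -15; move last element 49 to root → [49, -10, 3, -4, 31, 21, 34, 42, 2]
  49 vs smaller child -10 at index 1, swap → [-10, 49, 3, -4, 31, 21, 34, 42, 2]
  49 vs smaller child -4 at index 3, swap → [-10, -4, 3, 49, 31, 21, 34, 42, 2]
  49 vs smaller child 2 at index 8, swap → [-10, -4, 3, 2, 31, 21, 34, 42, 49]
extract-min #3 returns -10:
  remove root -10; move last element 49 to root → [49, -4, 3, 2, 31, 21, 34, 42]
  49 vs smaller child -4 at index 1, swap → [-4, 49, 3, 2, 31, 21, 34, 42]
  49 vs smaller child 2 at index 3, swap → [-4, 2, 3, 49, 31, 21, 34, 42]
  49 vs only child 42 at index 7, swap → [-4, 2, 3, 42, 31, 21, 34, 49]
extract-min #4 returns -4:
  remove root -4; move last element 49 to root → [49, 2, 3, 42, 31, 21, 34]
  49 vs smaller child 2 at index 1, swap → [2, 49, 3, 42, 31, 21, 34]
  49 vs smaller child 31 at index 4, swap → [2, 31, 3, 42, 49, 21, 34]
extract-min #5 returns 2:
  remove root 2; move last element 34 to root → [34, 31, 3, 42, 49, 21]
  34 vs smaller child 3 at index 2, swap → [3, 31, 34, 42, 49, 21]
  34 vs only child 21 at index 5, swap → [3, 31, 21, 42, 49, 34]
extract-min #6 returns 3:
  remove root 3; move last element 34 to root → [34, 31, 21, 42, 49]
  34 vs smaller child 21 at index 2, swap → [21, 31, 34, 42, 49]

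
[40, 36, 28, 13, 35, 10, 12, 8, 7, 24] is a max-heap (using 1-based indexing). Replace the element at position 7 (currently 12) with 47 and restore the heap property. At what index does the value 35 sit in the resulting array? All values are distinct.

5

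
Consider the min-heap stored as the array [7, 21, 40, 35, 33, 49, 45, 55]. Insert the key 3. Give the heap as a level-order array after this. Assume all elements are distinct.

append 3 at index 8 → [7, 21, 40, 35, 33, 49, 45, 55, 3]
3 < parent 35 at index 3, swap → [7, 21, 40, 3, 33, 49, 45, 55, 35]
3 < parent 21 at index 1, swap → [7, 3, 40, 21, 33, 49, 45, 55, 35]
3 < parent 7 at index 0, swap → [3, 7, 40, 21, 33, 49, 45, 55, 35]

[3, 7, 40, 21, 33, 49, 45, 55, 35]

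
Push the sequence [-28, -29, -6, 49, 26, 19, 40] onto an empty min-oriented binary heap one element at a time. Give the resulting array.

[-29, -28, -6, 49, 26, 19, 40]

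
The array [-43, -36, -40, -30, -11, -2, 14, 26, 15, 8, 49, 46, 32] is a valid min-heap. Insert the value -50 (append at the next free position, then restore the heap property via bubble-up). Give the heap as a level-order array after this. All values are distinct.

[-50, -36, -43, -30, -11, -2, -40, 26, 15, 8, 49, 46, 32, 14]

append -50 at index 13 → [-43, -36, -40, -30, -11, -2, 14, 26, 15, 8, 49, 46, 32, -50]
-50 < parent 14 at index 6, swap → [-43, -36, -40, -30, -11, -2, -50, 26, 15, 8, 49, 46, 32, 14]
-50 < parent -40 at index 2, swap → [-43, -36, -50, -30, -11, -2, -40, 26, 15, 8, 49, 46, 32, 14]
-50 < parent -43 at index 0, swap → [-50, -36, -43, -30, -11, -2, -40, 26, 15, 8, 49, 46, 32, 14]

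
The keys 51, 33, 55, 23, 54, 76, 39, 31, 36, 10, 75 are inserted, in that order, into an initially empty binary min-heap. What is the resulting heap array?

Insert 51:
  append 51 at index 0 → [51] (no swap needed)
Insert 33:
  append 33 at index 1 → [51, 33]
  33 < parent 51 at index 0, swap → [33, 51]
Insert 55:
  append 55 at index 2 → [33, 51, 55] (no swap needed)
Insert 23:
  append 23 at index 3 → [33, 51, 55, 23]
  23 < parent 51 at index 1, swap → [33, 23, 55, 51]
  23 < parent 33 at index 0, swap → [23, 33, 55, 51]
Insert 54:
  append 54 at index 4 → [23, 33, 55, 51, 54] (no swap needed)
Insert 76:
  append 76 at index 5 → [23, 33, 55, 51, 54, 76] (no swap needed)
Insert 39:
  append 39 at index 6 → [23, 33, 55, 51, 54, 76, 39]
  39 < parent 55 at index 2, swap → [23, 33, 39, 51, 54, 76, 55]
Insert 31:
  append 31 at index 7 → [23, 33, 39, 51, 54, 76, 55, 31]
  31 < parent 51 at index 3, swap → [23, 33, 39, 31, 54, 76, 55, 51]
  31 < parent 33 at index 1, swap → [23, 31, 39, 33, 54, 76, 55, 51]
Insert 36:
  append 36 at index 8 → [23, 31, 39, 33, 54, 76, 55, 51, 36] (no swap needed)
Insert 10:
  append 10 at index 9 → [23, 31, 39, 33, 54, 76, 55, 51, 36, 10]
  10 < parent 54 at index 4, swap → [23, 31, 39, 33, 10, 76, 55, 51, 36, 54]
  10 < parent 31 at index 1, swap → [23, 10, 39, 33, 31, 76, 55, 51, 36, 54]
  10 < parent 23 at index 0, swap → [10, 23, 39, 33, 31, 76, 55, 51, 36, 54]
Insert 75:
  append 75 at index 10 → [10, 23, 39, 33, 31, 76, 55, 51, 36, 54, 75] (no swap needed)

[10, 23, 39, 33, 31, 76, 55, 51, 36, 54, 75]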